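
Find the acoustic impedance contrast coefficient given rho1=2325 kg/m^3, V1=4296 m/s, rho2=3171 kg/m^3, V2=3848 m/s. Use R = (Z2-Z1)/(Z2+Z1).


Z1 = 2325 * 4296 = 9988200
Z2 = 3171 * 3848 = 12202008
R = (12202008 - 9988200) / (12202008 + 9988200) = 2213808 / 22190208 = 0.0998

0.0998


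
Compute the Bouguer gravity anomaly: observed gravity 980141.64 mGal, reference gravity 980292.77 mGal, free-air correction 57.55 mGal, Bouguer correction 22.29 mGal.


BA = g_obs - g_ref + FAC - BC
= 980141.64 - 980292.77 + 57.55 - 22.29
= -115.87 mGal

-115.87


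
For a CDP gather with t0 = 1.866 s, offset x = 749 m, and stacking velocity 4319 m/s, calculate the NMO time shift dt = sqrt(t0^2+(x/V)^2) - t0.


x/Vnmo = 749/4319 = 0.17342
(x/Vnmo)^2 = 0.030074
t0^2 = 3.481956
sqrt(3.481956 + 0.030074) = 1.874041
dt = 1.874041 - 1.866 = 0.008041

0.008041


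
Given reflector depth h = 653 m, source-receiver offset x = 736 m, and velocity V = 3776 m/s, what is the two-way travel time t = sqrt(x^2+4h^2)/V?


x^2 + 4h^2 = 736^2 + 4*653^2 = 541696 + 1705636 = 2247332
sqrt(2247332) = 1499.1104
t = 1499.1104 / 3776 = 0.397 s

0.397


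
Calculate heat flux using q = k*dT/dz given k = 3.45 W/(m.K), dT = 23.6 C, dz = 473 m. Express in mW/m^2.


q = k * dT / dz * 1000
= 3.45 * 23.6 / 473 * 1000
= 0.172135 * 1000
= 172.1353 mW/m^2

172.1353


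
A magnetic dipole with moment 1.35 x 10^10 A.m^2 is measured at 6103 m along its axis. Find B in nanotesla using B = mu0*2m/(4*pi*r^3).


m = 1.35 x 10^10 = 13500000000 A.m^2
2m = 27000000000 A.m^2
r^3 = 6103^3 = 227316054727
B = (4pi*10^-7) * 27000000000 / (4*pi * 227316054727) * 1e9
= 33929.200659 / 2856537790293.43 * 1e9
= 11.8777 nT

11.8777


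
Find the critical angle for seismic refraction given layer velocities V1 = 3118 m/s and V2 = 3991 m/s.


V1/V2 = 3118/3991 = 0.781258
theta_c = arcsin(0.781258) = 51.3759 degrees

51.3759


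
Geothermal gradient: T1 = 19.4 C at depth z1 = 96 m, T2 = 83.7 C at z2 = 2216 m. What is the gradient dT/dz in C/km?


dT = 83.7 - 19.4 = 64.3 C
dz = 2216 - 96 = 2120 m
gradient = dT/dz * 1000 = 64.3/2120 * 1000 = 30.3302 C/km

30.3302


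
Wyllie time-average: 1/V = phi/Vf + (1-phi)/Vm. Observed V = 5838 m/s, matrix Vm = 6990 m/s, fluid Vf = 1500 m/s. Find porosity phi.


1/V - 1/Vm = 1/5838 - 1/6990 = 2.823e-05
1/Vf - 1/Vm = 1/1500 - 1/6990 = 0.00052361
phi = 2.823e-05 / 0.00052361 = 0.0539

0.0539


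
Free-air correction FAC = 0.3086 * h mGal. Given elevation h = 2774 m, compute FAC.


FAC = 0.3086 * h
= 0.3086 * 2774
= 856.0564 mGal

856.0564


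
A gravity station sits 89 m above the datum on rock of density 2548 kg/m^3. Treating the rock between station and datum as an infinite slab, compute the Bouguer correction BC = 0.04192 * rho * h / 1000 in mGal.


BC = 0.04192 * rho * h / 1000
= 0.04192 * 2548 * 89 / 1000
= 9.5063 mGal

9.5063


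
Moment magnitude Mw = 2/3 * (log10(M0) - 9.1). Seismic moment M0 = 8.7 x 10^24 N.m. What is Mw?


log10(M0) = log10(8.7 x 10^24) = 24.9395
Mw = 2/3 * (24.9395 - 9.1)
= 2/3 * 15.8395
= 10.56

10.56


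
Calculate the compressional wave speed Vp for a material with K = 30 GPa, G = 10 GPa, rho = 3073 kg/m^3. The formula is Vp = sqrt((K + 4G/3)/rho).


First compute the effective modulus:
K + 4G/3 = 30e9 + 4*10e9/3 = 43333333333.33 Pa
Then divide by density:
43333333333.33 / 3073 = 14101312.5068 Pa/(kg/m^3)
Take the square root:
Vp = sqrt(14101312.5068) = 3755.17 m/s

3755.17


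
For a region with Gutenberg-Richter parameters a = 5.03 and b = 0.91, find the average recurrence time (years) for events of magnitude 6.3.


log10(N) = 5.03 - 0.91*6.3 = -0.703
N = 10^-0.703 = 0.198153
T = 1/N = 1/0.198153 = 5.0466 years

5.0466


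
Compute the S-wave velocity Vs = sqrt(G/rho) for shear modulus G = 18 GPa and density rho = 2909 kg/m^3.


Convert G to Pa: G = 18e9 Pa
Compute G/rho = 18e9 / 2909 = 6187693.3654
Vs = sqrt(6187693.3654) = 2487.51 m/s

2487.51


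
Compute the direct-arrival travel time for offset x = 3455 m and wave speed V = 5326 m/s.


t = x / V
= 3455 / 5326
= 0.6487 s

0.6487


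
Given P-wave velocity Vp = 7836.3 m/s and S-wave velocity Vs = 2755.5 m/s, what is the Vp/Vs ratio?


Vp/Vs = 7836.3 / 2755.5
= 2.8439

2.8439


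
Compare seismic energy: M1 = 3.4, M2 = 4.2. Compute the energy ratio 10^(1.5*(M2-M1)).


M2 - M1 = 4.2 - 3.4 = 0.8
1.5 * 0.8 = 1.2
ratio = 10^1.2 = 15.85

15.85


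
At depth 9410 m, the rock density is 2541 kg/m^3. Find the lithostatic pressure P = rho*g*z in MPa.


P = rho * g * z / 1e6
= 2541 * 9.81 * 9410 / 1e6
= 234565046.1 / 1e6
= 234.565 MPa

234.565


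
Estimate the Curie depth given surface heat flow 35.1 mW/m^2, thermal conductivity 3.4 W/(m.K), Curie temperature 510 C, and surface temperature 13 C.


T_Curie - T_surf = 510 - 13 = 497 C
Convert q to W/m^2: 35.1 mW/m^2 = 0.0351 W/m^2
d = 497 * 3.4 / 0.0351 = 48142.45 m

48142.45


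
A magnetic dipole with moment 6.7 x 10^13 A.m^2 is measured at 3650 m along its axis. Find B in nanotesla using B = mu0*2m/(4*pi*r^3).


m = 6.7 x 10^13 = 67000000000000 A.m^2
2m = 134000000000000 A.m^2
r^3 = 3650^3 = 48627125000
B = (4pi*10^-7) * 134000000000000 / (4*pi * 48627125000) * 1e9
= 168389366.232413 / 611066474660.77 * 1e9
= 275566.3634 nT

275566.3634


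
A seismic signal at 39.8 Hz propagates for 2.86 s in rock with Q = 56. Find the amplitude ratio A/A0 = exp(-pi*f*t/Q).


pi*f*t/Q = pi*39.8*2.86/56 = 6.385736
A/A0 = exp(-6.385736) = 0.001685

0.001685


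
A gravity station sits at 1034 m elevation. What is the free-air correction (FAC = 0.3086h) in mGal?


FAC = 0.3086 * h
= 0.3086 * 1034
= 319.0924 mGal

319.0924


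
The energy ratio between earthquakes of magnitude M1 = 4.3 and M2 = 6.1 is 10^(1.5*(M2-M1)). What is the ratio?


M2 - M1 = 6.1 - 4.3 = 1.8
1.5 * 1.8 = 2.7
ratio = 10^2.7 = 501.19

501.19


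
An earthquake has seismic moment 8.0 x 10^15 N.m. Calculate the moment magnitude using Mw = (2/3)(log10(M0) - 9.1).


log10(M0) = log10(8.0 x 10^15) = 15.9031
Mw = 2/3 * (15.9031 - 9.1)
= 2/3 * 6.8031
= 4.54

4.54


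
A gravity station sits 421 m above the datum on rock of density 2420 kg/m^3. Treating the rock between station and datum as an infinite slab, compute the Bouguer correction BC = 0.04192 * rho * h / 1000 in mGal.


BC = 0.04192 * rho * h / 1000
= 0.04192 * 2420 * 421 / 1000
= 42.7089 mGal

42.7089


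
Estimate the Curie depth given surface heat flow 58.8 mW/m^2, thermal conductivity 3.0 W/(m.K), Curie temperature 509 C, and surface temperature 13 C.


T_Curie - T_surf = 509 - 13 = 496 C
Convert q to W/m^2: 58.8 mW/m^2 = 0.0588 W/m^2
d = 496 * 3.0 / 0.0588 = 25306.12 m

25306.12


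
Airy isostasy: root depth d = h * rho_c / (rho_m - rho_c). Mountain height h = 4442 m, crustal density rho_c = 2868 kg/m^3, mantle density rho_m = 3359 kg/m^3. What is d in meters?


rho_m - rho_c = 3359 - 2868 = 491
d = 4442 * 2868 / 491
= 12739656 / 491
= 25946.35 m

25946.35


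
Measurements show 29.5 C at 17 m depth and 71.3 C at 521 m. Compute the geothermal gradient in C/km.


dT = 71.3 - 29.5 = 41.8 C
dz = 521 - 17 = 504 m
gradient = dT/dz * 1000 = 41.8/504 * 1000 = 82.9365 C/km

82.9365


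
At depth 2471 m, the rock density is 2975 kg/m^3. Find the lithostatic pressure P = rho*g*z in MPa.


P = rho * g * z / 1e6
= 2975 * 9.81 * 2471 / 1e6
= 72115517.25 / 1e6
= 72.1155 MPa

72.1155


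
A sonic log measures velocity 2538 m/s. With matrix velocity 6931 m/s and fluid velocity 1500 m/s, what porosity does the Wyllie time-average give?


1/V - 1/Vm = 1/2538 - 1/6931 = 0.00024973
1/Vf - 1/Vm = 1/1500 - 1/6931 = 0.00052239
phi = 0.00024973 / 0.00052239 = 0.4781

0.4781


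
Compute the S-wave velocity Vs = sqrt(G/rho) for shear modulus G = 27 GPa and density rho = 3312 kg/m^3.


Convert G to Pa: G = 27e9 Pa
Compute G/rho = 27e9 / 3312 = 8152173.913
Vs = sqrt(8152173.913) = 2855.2 m/s

2855.2


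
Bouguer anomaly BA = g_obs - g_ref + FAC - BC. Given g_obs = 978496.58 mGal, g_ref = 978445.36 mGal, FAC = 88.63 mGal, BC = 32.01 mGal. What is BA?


BA = g_obs - g_ref + FAC - BC
= 978496.58 - 978445.36 + 88.63 - 32.01
= 107.84 mGal

107.84


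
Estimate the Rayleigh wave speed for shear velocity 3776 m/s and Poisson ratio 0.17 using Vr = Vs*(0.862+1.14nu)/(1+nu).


Numerator factor = 0.862 + 1.14*0.17 = 1.0558
Denominator = 1 + 0.17 = 1.17
Vr = 3776 * 1.0558 / 1.17 = 3407.44 m/s

3407.44


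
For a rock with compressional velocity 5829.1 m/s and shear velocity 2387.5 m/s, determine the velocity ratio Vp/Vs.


Vp/Vs = 5829.1 / 2387.5
= 2.4415

2.4415


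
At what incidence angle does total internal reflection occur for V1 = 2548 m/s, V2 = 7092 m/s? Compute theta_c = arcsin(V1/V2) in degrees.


V1/V2 = 2548/7092 = 0.359278
theta_c = arcsin(0.359278) = 21.0559 degrees

21.0559


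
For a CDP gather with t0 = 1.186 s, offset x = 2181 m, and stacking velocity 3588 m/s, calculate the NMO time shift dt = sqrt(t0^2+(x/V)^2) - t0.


x/Vnmo = 2181/3588 = 0.60786
(x/Vnmo)^2 = 0.369493
t0^2 = 1.406596
sqrt(1.406596 + 0.369493) = 1.3327
dt = 1.3327 - 1.186 = 0.1467

0.1467


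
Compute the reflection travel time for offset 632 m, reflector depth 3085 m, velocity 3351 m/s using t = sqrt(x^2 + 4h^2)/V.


x^2 + 4h^2 = 632^2 + 4*3085^2 = 399424 + 38068900 = 38468324
sqrt(38468324) = 6202.2838
t = 6202.2838 / 3351 = 1.8509 s

1.8509


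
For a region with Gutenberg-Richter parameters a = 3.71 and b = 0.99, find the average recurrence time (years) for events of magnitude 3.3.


log10(N) = 3.71 - 0.99*3.3 = 0.443
N = 10^0.443 = 2.77332
T = 1/N = 1/2.77332 = 0.3606 years

0.3606


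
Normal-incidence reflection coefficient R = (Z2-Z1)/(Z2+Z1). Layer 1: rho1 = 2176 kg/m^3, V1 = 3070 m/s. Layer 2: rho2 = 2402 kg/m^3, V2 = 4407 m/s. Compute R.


Z1 = 2176 * 3070 = 6680320
Z2 = 2402 * 4407 = 10585614
R = (10585614 - 6680320) / (10585614 + 6680320) = 3905294 / 17265934 = 0.2262

0.2262


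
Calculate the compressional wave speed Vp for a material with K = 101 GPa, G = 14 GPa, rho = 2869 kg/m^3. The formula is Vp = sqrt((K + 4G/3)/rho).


First compute the effective modulus:
K + 4G/3 = 101e9 + 4*14e9/3 = 119666666666.67 Pa
Then divide by density:
119666666666.67 / 2869 = 41710235.8545 Pa/(kg/m^3)
Take the square root:
Vp = sqrt(41710235.8545) = 6458.35 m/s

6458.35


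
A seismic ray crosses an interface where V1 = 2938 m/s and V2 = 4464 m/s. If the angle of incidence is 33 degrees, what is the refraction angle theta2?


sin(theta1) = sin(33 deg) = 0.544639
sin(theta2) = V2/V1 * sin(theta1) = 4464/2938 * 0.544639 = 0.827525
theta2 = arcsin(0.827525) = 55.8453 degrees

55.8453


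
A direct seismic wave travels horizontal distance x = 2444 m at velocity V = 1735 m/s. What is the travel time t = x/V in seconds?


t = x / V
= 2444 / 1735
= 1.4086 s

1.4086


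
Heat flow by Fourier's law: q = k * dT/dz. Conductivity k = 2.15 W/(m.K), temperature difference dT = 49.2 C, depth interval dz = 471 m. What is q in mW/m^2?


q = k * dT / dz * 1000
= 2.15 * 49.2 / 471 * 1000
= 0.224586 * 1000
= 224.586 mW/m^2

224.586


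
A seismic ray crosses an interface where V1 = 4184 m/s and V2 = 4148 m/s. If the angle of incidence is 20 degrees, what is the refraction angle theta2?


sin(theta1) = sin(20 deg) = 0.34202
sin(theta2) = V2/V1 * sin(theta1) = 4148/4184 * 0.34202 = 0.339077
theta2 = arcsin(0.339077) = 19.8207 degrees

19.8207


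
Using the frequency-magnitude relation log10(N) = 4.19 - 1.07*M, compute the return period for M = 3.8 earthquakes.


log10(N) = 4.19 - 1.07*3.8 = 0.124
N = 10^0.124 = 1.330454
T = 1/N = 1/1.330454 = 0.7516 years

0.7516


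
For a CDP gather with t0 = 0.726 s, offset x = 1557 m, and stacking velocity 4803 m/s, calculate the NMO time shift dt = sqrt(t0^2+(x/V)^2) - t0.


x/Vnmo = 1557/4803 = 0.324172
(x/Vnmo)^2 = 0.105088
t0^2 = 0.527076
sqrt(0.527076 + 0.105088) = 0.795087
dt = 0.795087 - 0.726 = 0.069087

0.069087


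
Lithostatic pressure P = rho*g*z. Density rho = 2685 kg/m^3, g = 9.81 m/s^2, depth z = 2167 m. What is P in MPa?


P = rho * g * z / 1e6
= 2685 * 9.81 * 2167 / 1e6
= 57078454.95 / 1e6
= 57.0785 MPa

57.0785


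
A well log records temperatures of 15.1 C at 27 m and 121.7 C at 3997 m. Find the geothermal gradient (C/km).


dT = 121.7 - 15.1 = 106.6 C
dz = 3997 - 27 = 3970 m
gradient = dT/dz * 1000 = 106.6/3970 * 1000 = 26.8514 C/km

26.8514


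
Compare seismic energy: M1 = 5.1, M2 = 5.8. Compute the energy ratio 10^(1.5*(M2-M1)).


M2 - M1 = 5.8 - 5.1 = 0.7
1.5 * 0.7 = 1.05
ratio = 10^1.05 = 11.22

11.22


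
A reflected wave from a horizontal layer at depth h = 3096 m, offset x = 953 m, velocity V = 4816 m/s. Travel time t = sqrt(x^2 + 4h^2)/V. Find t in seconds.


x^2 + 4h^2 = 953^2 + 4*3096^2 = 908209 + 38340864 = 39249073
sqrt(39249073) = 6264.9081
t = 6264.9081 / 4816 = 1.3009 s

1.3009


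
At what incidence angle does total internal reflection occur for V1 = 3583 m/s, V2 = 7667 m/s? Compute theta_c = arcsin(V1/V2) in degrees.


V1/V2 = 3583/7667 = 0.467328
theta_c = arcsin(0.467328) = 27.861 degrees

27.861


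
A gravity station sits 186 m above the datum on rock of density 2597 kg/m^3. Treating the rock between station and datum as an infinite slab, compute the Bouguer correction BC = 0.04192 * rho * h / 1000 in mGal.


BC = 0.04192 * rho * h / 1000
= 0.04192 * 2597 * 186 / 1000
= 20.2491 mGal

20.2491


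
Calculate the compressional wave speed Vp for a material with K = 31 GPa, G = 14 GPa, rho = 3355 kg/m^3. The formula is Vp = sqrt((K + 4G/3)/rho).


First compute the effective modulus:
K + 4G/3 = 31e9 + 4*14e9/3 = 49666666666.67 Pa
Then divide by density:
49666666666.67 / 3355 = 14803775.4595 Pa/(kg/m^3)
Take the square root:
Vp = sqrt(14803775.4595) = 3847.57 m/s

3847.57


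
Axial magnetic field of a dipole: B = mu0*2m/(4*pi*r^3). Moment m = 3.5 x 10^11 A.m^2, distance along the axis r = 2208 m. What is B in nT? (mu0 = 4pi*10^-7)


m = 3.5 x 10^11 = 350000000000 A.m^2
2m = 700000000000 A.m^2
r^3 = 2208^3 = 10764582912
B = (4pi*10^-7) * 700000000000 / (4*pi * 10764582912) * 1e9
= 879645.943005 / 135271738381.19 * 1e9
= 6502.8065 nT

6502.8065


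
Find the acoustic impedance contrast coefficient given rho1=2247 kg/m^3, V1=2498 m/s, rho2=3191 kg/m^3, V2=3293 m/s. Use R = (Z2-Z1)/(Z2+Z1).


Z1 = 2247 * 2498 = 5613006
Z2 = 3191 * 3293 = 10507963
R = (10507963 - 5613006) / (10507963 + 5613006) = 4894957 / 16120969 = 0.3036

0.3036


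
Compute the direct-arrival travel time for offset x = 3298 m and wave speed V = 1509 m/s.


t = x / V
= 3298 / 1509
= 2.1856 s

2.1856


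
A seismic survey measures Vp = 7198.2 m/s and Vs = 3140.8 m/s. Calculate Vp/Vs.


Vp/Vs = 7198.2 / 3140.8
= 2.2918

2.2918


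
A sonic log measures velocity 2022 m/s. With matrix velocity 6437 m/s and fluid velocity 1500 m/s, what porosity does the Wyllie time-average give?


1/V - 1/Vm = 1/2022 - 1/6437 = 0.00033921
1/Vf - 1/Vm = 1/1500 - 1/6437 = 0.00051131
phi = 0.00033921 / 0.00051131 = 0.6634

0.6634


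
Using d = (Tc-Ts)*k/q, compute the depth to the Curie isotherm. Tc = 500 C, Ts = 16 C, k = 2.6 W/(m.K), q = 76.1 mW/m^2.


T_Curie - T_surf = 500 - 16 = 484 C
Convert q to W/m^2: 76.1 mW/m^2 = 0.0761 W/m^2
d = 484 * 2.6 / 0.0761 = 16536.14 m

16536.14


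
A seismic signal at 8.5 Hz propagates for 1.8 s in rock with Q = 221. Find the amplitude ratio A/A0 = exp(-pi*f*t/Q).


pi*f*t/Q = pi*8.5*1.8/221 = 0.217495
A/A0 = exp(-0.217495) = 0.804532

0.804532


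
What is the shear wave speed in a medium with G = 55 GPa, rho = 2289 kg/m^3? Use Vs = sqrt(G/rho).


Convert G to Pa: G = 55e9 Pa
Compute G/rho = 55e9 / 2289 = 24027959.8078
Vs = sqrt(24027959.8078) = 4901.83 m/s

4901.83


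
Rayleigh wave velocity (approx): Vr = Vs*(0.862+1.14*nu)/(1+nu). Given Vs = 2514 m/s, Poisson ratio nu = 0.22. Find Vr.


Numerator factor = 0.862 + 1.14*0.22 = 1.1128
Denominator = 1 + 0.22 = 1.22
Vr = 2514 * 1.1128 / 1.22 = 2293.1 m/s

2293.1


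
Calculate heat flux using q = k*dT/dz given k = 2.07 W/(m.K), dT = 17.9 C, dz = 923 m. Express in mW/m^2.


q = k * dT / dz * 1000
= 2.07 * 17.9 / 923 * 1000
= 0.040144 * 1000
= 40.1441 mW/m^2

40.1441


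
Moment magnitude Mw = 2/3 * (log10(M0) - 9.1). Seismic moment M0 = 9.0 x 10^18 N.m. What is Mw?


log10(M0) = log10(9.0 x 10^18) = 18.9542
Mw = 2/3 * (18.9542 - 9.1)
= 2/3 * 9.8542
= 6.57

6.57


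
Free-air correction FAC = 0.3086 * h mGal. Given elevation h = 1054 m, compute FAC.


FAC = 0.3086 * h
= 0.3086 * 1054
= 325.2644 mGal

325.2644


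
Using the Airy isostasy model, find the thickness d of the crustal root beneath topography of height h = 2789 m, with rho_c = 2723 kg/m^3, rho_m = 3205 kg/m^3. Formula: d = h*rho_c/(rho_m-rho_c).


rho_m - rho_c = 3205 - 2723 = 482
d = 2789 * 2723 / 482
= 7594447 / 482
= 15756.11 m

15756.11


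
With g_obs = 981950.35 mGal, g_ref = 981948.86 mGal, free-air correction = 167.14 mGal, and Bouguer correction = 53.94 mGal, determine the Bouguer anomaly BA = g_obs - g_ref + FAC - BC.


BA = g_obs - g_ref + FAC - BC
= 981950.35 - 981948.86 + 167.14 - 53.94
= 114.69 mGal

114.69


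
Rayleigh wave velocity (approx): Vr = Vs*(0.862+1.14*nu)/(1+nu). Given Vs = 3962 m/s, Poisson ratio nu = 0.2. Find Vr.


Numerator factor = 0.862 + 1.14*0.2 = 1.09
Denominator = 1 + 0.2 = 1.2
Vr = 3962 * 1.09 / 1.2 = 3598.82 m/s

3598.82


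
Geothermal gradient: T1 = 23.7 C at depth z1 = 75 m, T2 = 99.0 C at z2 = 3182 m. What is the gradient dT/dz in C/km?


dT = 99.0 - 23.7 = 75.3 C
dz = 3182 - 75 = 3107 m
gradient = dT/dz * 1000 = 75.3/3107 * 1000 = 24.2356 C/km

24.2356


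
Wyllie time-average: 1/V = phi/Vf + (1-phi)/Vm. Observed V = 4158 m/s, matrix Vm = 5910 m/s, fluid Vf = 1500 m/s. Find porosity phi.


1/V - 1/Vm = 1/4158 - 1/5910 = 7.13e-05
1/Vf - 1/Vm = 1/1500 - 1/5910 = 0.00049746
phi = 7.13e-05 / 0.00049746 = 0.1433

0.1433


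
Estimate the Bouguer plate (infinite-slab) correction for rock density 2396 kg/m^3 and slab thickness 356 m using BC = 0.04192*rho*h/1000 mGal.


BC = 0.04192 * rho * h / 1000
= 0.04192 * 2396 * 356 / 1000
= 35.7568 mGal

35.7568


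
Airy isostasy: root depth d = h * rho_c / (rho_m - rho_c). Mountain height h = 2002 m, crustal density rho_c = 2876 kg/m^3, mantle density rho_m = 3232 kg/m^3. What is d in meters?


rho_m - rho_c = 3232 - 2876 = 356
d = 2002 * 2876 / 356
= 5757752 / 356
= 16173.46 m

16173.46


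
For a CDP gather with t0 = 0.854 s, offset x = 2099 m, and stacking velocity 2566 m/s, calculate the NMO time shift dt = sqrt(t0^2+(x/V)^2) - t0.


x/Vnmo = 2099/2566 = 0.818005
(x/Vnmo)^2 = 0.669132
t0^2 = 0.729316
sqrt(0.729316 + 0.669132) = 1.18256
dt = 1.18256 - 0.854 = 0.32856

0.32856


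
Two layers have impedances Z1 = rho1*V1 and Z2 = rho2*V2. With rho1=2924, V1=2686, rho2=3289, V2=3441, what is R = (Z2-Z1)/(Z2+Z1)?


Z1 = 2924 * 2686 = 7853864
Z2 = 3289 * 3441 = 11317449
R = (11317449 - 7853864) / (11317449 + 7853864) = 3463585 / 19171313 = 0.1807

0.1807


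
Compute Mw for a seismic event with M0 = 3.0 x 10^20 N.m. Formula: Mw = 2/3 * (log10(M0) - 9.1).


log10(M0) = log10(3.0 x 10^20) = 20.4771
Mw = 2/3 * (20.4771 - 9.1)
= 2/3 * 11.3771
= 7.58

7.58


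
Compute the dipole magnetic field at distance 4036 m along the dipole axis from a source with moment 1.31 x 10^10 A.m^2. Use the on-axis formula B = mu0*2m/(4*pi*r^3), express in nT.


m = 1.31 x 10^10 = 13100000000 A.m^2
2m = 26200000000 A.m^2
r^3 = 4036^3 = 65743598656
B = (4pi*10^-7) * 26200000000 / (4*pi * 65743598656) * 1e9
= 32923.89101 / 826158426232.98 * 1e9
= 39.8518 nT

39.8518


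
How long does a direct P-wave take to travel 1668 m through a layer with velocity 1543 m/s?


t = x / V
= 1668 / 1543
= 1.081 s

1.081


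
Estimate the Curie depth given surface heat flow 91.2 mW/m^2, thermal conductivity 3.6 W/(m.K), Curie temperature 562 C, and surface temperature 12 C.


T_Curie - T_surf = 562 - 12 = 550 C
Convert q to W/m^2: 91.2 mW/m^2 = 0.0912 W/m^2
d = 550 * 3.6 / 0.0912 = 21710.53 m

21710.53


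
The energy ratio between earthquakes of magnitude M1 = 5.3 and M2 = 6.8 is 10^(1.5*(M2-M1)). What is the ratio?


M2 - M1 = 6.8 - 5.3 = 1.5
1.5 * 1.5 = 2.25
ratio = 10^2.25 = 177.83

177.83


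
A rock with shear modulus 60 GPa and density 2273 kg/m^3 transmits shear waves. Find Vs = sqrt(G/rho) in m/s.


Convert G to Pa: G = 60e9 Pa
Compute G/rho = 60e9 / 2273 = 26396832.3801
Vs = sqrt(26396832.3801) = 5137.78 m/s

5137.78


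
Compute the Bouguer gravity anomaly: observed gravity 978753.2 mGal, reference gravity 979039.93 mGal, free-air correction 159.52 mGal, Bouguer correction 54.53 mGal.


BA = g_obs - g_ref + FAC - BC
= 978753.2 - 979039.93 + 159.52 - 54.53
= -181.74 mGal

-181.74


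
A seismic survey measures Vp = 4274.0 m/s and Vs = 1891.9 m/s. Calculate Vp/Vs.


Vp/Vs = 4274.0 / 1891.9
= 2.2591

2.2591


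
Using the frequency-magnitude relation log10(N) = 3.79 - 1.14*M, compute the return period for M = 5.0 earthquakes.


log10(N) = 3.79 - 1.14*5.0 = -1.91
N = 10^-1.91 = 0.012303
T = 1/N = 1/0.012303 = 81.2831 years

81.2831


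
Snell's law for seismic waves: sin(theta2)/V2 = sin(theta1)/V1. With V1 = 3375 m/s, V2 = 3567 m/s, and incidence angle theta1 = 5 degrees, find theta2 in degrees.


sin(theta1) = sin(5 deg) = 0.087156
sin(theta2) = V2/V1 * sin(theta1) = 3567/3375 * 0.087156 = 0.092114
theta2 = arcsin(0.092114) = 5.2852 degrees

5.2852


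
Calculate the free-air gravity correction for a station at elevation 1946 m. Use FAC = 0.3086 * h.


FAC = 0.3086 * h
= 0.3086 * 1946
= 600.5356 mGal

600.5356


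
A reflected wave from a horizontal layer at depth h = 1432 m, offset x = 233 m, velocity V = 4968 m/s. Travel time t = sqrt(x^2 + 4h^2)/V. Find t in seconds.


x^2 + 4h^2 = 233^2 + 4*1432^2 = 54289 + 8202496 = 8256785
sqrt(8256785) = 2873.4622
t = 2873.4622 / 4968 = 0.5784 s

0.5784


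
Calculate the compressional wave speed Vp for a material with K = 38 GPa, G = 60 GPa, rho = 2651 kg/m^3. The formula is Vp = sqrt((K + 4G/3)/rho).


First compute the effective modulus:
K + 4G/3 = 38e9 + 4*60e9/3 = 118000000000.0 Pa
Then divide by density:
118000000000.0 / 2651 = 44511505.0924 Pa/(kg/m^3)
Take the square root:
Vp = sqrt(44511505.0924) = 6671.69 m/s

6671.69


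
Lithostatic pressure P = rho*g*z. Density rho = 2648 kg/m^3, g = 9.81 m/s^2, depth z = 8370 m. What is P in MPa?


P = rho * g * z / 1e6
= 2648 * 9.81 * 8370 / 1e6
= 217426485.6 / 1e6
= 217.4265 MPa

217.4265


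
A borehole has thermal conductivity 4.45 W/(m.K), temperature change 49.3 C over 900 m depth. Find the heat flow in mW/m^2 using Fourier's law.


q = k * dT / dz * 1000
= 4.45 * 49.3 / 900 * 1000
= 0.243761 * 1000
= 243.7611 mW/m^2

243.7611


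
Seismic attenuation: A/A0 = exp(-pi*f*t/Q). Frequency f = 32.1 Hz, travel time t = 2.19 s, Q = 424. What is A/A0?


pi*f*t/Q = pi*32.1*2.19/424 = 0.520875
A/A0 = exp(-0.520875) = 0.594001

0.594001


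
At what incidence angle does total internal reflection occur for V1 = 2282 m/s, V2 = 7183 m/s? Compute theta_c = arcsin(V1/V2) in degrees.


V1/V2 = 2282/7183 = 0.317695
theta_c = arcsin(0.317695) = 18.5236 degrees

18.5236


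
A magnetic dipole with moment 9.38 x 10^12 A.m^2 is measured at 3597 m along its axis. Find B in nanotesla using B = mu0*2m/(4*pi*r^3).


m = 9.38 x 10^12 = 9380000000000 A.m^2
2m = 18760000000000 A.m^2
r^3 = 3597^3 = 46539457173
B = (4pi*10^-7) * 18760000000000 / (4*pi * 46539457173) * 1e9
= 23574511.272538 / 584832067027.01 * 1e9
= 40309.8814 nT

40309.8814


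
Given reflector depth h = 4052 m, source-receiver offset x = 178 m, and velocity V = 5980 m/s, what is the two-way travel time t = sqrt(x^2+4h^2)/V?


x^2 + 4h^2 = 178^2 + 4*4052^2 = 31684 + 65674816 = 65706500
sqrt(65706500) = 8105.9546
t = 8105.9546 / 5980 = 1.3555 s

1.3555


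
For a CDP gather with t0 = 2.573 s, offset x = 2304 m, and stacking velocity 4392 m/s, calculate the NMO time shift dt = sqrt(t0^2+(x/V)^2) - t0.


x/Vnmo = 2304/4392 = 0.52459
(x/Vnmo)^2 = 0.275195
t0^2 = 6.620329
sqrt(6.620329 + 0.275195) = 2.625933
dt = 2.625933 - 2.573 = 0.052933

0.052933


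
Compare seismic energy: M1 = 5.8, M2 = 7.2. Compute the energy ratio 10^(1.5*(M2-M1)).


M2 - M1 = 7.2 - 5.8 = 1.4
1.5 * 1.4 = 2.1
ratio = 10^2.1 = 125.89

125.89


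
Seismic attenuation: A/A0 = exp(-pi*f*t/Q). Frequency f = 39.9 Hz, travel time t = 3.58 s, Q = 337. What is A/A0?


pi*f*t/Q = pi*39.9*3.58/337 = 1.331606
A/A0 = exp(-1.331606) = 0.264053

0.264053


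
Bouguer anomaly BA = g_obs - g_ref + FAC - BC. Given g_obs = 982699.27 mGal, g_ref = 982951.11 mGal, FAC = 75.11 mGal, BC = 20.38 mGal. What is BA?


BA = g_obs - g_ref + FAC - BC
= 982699.27 - 982951.11 + 75.11 - 20.38
= -197.11 mGal

-197.11


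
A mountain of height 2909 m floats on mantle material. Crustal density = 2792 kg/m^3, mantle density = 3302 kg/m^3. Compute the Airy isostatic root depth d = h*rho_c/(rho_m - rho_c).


rho_m - rho_c = 3302 - 2792 = 510
d = 2909 * 2792 / 510
= 8121928 / 510
= 15925.35 m

15925.35


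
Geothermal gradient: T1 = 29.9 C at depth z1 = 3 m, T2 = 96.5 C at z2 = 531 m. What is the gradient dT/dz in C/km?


dT = 96.5 - 29.9 = 66.6 C
dz = 531 - 3 = 528 m
gradient = dT/dz * 1000 = 66.6/528 * 1000 = 126.1364 C/km

126.1364


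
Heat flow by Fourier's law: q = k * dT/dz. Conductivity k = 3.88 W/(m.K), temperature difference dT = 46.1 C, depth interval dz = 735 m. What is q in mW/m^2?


q = k * dT / dz * 1000
= 3.88 * 46.1 / 735 * 1000
= 0.243358 * 1000
= 243.3578 mW/m^2

243.3578


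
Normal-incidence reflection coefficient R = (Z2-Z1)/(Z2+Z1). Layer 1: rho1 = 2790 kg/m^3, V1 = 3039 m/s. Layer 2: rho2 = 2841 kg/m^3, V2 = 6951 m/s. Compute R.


Z1 = 2790 * 3039 = 8478810
Z2 = 2841 * 6951 = 19747791
R = (19747791 - 8478810) / (19747791 + 8478810) = 11268981 / 28226601 = 0.3992

0.3992


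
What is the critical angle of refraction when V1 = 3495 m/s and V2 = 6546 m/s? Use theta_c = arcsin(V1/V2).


V1/V2 = 3495/6546 = 0.533914
theta_c = arcsin(0.533914) = 32.2703 degrees

32.2703


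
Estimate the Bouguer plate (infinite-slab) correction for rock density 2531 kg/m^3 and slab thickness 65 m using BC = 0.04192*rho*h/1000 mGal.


BC = 0.04192 * rho * h / 1000
= 0.04192 * 2531 * 65 / 1000
= 6.8965 mGal

6.8965


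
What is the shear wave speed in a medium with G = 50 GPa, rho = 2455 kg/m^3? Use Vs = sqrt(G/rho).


Convert G to Pa: G = 50e9 Pa
Compute G/rho = 50e9 / 2455 = 20366598.778
Vs = sqrt(20366598.778) = 4512.94 m/s

4512.94


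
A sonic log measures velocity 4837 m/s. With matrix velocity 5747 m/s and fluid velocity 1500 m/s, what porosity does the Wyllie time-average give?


1/V - 1/Vm = 1/4837 - 1/5747 = 3.274e-05
1/Vf - 1/Vm = 1/1500 - 1/5747 = 0.00049266
phi = 3.274e-05 / 0.00049266 = 0.0664

0.0664


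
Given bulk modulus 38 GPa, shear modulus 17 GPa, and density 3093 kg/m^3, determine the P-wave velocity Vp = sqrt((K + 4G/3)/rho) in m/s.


First compute the effective modulus:
K + 4G/3 = 38e9 + 4*17e9/3 = 60666666666.67 Pa
Then divide by density:
60666666666.67 / 3093 = 19614182.5628 Pa/(kg/m^3)
Take the square root:
Vp = sqrt(19614182.5628) = 4428.79 m/s

4428.79


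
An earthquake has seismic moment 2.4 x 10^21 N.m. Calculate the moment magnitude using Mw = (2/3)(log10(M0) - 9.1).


log10(M0) = log10(2.4 x 10^21) = 21.3802
Mw = 2/3 * (21.3802 - 9.1)
= 2/3 * 12.2802
= 8.19

8.19


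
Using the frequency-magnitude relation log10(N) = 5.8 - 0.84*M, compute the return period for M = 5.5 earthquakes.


log10(N) = 5.8 - 0.84*5.5 = 1.18
N = 10^1.18 = 15.135612
T = 1/N = 1/15.135612 = 0.0661 years

0.0661


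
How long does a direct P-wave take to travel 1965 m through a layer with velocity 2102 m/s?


t = x / V
= 1965 / 2102
= 0.9348 s

0.9348


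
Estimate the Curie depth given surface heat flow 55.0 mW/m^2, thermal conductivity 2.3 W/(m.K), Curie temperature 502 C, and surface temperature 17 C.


T_Curie - T_surf = 502 - 17 = 485 C
Convert q to W/m^2: 55.0 mW/m^2 = 0.055 W/m^2
d = 485 * 2.3 / 0.055 = 20281.82 m

20281.82


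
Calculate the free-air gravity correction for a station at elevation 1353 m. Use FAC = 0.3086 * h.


FAC = 0.3086 * h
= 0.3086 * 1353
= 417.5358 mGal

417.5358


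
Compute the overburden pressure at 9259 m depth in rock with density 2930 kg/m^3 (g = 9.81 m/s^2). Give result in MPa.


P = rho * g * z / 1e6
= 2930 * 9.81 * 9259 / 1e6
= 266134214.7 / 1e6
= 266.1342 MPa

266.1342


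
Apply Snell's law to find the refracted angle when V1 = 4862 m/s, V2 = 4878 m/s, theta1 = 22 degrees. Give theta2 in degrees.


sin(theta1) = sin(22 deg) = 0.374607
sin(theta2) = V2/V1 * sin(theta1) = 4878/4862 * 0.374607 = 0.375839
theta2 = arcsin(0.375839) = 22.0762 degrees

22.0762


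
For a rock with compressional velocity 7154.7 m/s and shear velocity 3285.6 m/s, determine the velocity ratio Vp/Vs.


Vp/Vs = 7154.7 / 3285.6
= 2.1776

2.1776


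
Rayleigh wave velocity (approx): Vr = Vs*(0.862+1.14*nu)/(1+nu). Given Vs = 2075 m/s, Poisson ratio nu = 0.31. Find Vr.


Numerator factor = 0.862 + 1.14*0.31 = 1.2154
Denominator = 1 + 0.31 = 1.31
Vr = 2075 * 1.2154 / 1.31 = 1925.16 m/s

1925.16


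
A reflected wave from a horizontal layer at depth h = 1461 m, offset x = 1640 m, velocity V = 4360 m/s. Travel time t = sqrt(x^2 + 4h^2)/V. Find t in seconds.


x^2 + 4h^2 = 1640^2 + 4*1461^2 = 2689600 + 8538084 = 11227684
sqrt(11227684) = 3350.7736
t = 3350.7736 / 4360 = 0.7685 s

0.7685


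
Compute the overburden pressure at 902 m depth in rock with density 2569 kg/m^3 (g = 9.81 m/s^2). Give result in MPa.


P = rho * g * z / 1e6
= 2569 * 9.81 * 902 / 1e6
= 22732104.78 / 1e6
= 22.7321 MPa

22.7321


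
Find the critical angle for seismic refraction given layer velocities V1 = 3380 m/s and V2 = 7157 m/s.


V1/V2 = 3380/7157 = 0.472265
theta_c = arcsin(0.472265) = 28.1814 degrees

28.1814


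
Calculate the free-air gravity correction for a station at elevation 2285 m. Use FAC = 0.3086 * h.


FAC = 0.3086 * h
= 0.3086 * 2285
= 705.151 mGal

705.151


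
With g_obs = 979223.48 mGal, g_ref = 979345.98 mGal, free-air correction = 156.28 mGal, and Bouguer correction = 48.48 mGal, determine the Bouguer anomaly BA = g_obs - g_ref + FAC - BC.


BA = g_obs - g_ref + FAC - BC
= 979223.48 - 979345.98 + 156.28 - 48.48
= -14.7 mGal

-14.7


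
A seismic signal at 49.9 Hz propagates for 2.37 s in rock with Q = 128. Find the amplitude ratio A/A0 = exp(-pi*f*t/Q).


pi*f*t/Q = pi*49.9*2.37/128 = 2.902611
A/A0 = exp(-2.902611) = 0.05488

0.05488


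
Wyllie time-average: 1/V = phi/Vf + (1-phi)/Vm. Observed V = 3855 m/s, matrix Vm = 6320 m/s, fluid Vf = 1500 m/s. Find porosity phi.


1/V - 1/Vm = 1/3855 - 1/6320 = 0.00010118
1/Vf - 1/Vm = 1/1500 - 1/6320 = 0.00050844
phi = 0.00010118 / 0.00050844 = 0.199

0.199


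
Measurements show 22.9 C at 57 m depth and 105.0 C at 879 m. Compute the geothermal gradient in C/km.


dT = 105.0 - 22.9 = 82.1 C
dz = 879 - 57 = 822 m
gradient = dT/dz * 1000 = 82.1/822 * 1000 = 99.8783 C/km

99.8783


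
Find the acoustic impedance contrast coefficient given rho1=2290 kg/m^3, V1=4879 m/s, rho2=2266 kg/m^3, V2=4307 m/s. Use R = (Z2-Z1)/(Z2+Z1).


Z1 = 2290 * 4879 = 11172910
Z2 = 2266 * 4307 = 9759662
R = (9759662 - 11172910) / (9759662 + 11172910) = -1413248 / 20932572 = -0.0675

-0.0675


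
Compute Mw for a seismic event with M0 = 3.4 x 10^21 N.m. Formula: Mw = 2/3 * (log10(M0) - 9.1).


log10(M0) = log10(3.4 x 10^21) = 21.5315
Mw = 2/3 * (21.5315 - 9.1)
= 2/3 * 12.4315
= 8.29

8.29


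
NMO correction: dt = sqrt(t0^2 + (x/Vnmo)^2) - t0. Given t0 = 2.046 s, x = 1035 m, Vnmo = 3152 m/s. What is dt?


x/Vnmo = 1035/3152 = 0.328363
(x/Vnmo)^2 = 0.107822
t0^2 = 4.186116
sqrt(4.186116 + 0.107822) = 2.072182
dt = 2.072182 - 2.046 = 0.026182

0.026182


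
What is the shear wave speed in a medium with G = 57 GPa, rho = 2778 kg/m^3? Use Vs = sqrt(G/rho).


Convert G to Pa: G = 57e9 Pa
Compute G/rho = 57e9 / 2778 = 20518358.5313
Vs = sqrt(20518358.5313) = 4529.72 m/s

4529.72


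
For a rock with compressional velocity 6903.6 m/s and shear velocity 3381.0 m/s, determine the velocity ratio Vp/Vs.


Vp/Vs = 6903.6 / 3381.0
= 2.0419

2.0419


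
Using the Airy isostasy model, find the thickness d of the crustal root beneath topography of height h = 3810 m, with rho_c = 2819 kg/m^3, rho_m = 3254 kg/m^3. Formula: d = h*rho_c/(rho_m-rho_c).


rho_m - rho_c = 3254 - 2819 = 435
d = 3810 * 2819 / 435
= 10740390 / 435
= 24690.55 m

24690.55


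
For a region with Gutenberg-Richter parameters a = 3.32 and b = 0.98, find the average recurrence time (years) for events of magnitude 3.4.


log10(N) = 3.32 - 0.98*3.4 = -0.012
N = 10^-0.012 = 0.972747
T = 1/N = 1/0.972747 = 1.028 years

1.028


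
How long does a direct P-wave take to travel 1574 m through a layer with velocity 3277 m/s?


t = x / V
= 1574 / 3277
= 0.4803 s

0.4803


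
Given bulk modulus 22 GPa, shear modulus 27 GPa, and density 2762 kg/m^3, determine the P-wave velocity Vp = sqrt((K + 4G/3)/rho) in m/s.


First compute the effective modulus:
K + 4G/3 = 22e9 + 4*27e9/3 = 58000000000.0 Pa
Then divide by density:
58000000000.0 / 2762 = 20999275.887 Pa/(kg/m^3)
Take the square root:
Vp = sqrt(20999275.887) = 4582.5 m/s

4582.5


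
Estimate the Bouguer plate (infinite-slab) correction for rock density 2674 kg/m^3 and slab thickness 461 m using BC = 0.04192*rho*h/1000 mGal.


BC = 0.04192 * rho * h / 1000
= 0.04192 * 2674 * 461 / 1000
= 51.6754 mGal

51.6754


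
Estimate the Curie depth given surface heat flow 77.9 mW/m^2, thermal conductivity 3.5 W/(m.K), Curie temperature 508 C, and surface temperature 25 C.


T_Curie - T_surf = 508 - 25 = 483 C
Convert q to W/m^2: 77.9 mW/m^2 = 0.0779 W/m^2
d = 483 * 3.5 / 0.0779 = 21700.9 m

21700.9


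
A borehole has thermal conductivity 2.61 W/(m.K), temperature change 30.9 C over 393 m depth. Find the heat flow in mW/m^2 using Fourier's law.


q = k * dT / dz * 1000
= 2.61 * 30.9 / 393 * 1000
= 0.205214 * 1000
= 205.2137 mW/m^2

205.2137


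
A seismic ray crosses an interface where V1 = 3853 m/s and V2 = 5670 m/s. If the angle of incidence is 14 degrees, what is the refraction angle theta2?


sin(theta1) = sin(14 deg) = 0.241922
sin(theta2) = V2/V1 * sin(theta1) = 5670/3853 * 0.241922 = 0.356008
theta2 = arcsin(0.356008) = 20.8552 degrees

20.8552


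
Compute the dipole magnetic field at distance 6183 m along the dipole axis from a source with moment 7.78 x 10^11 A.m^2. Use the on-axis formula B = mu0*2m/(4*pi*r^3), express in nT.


m = 7.78 x 10^11 = 778000000000 A.m^2
2m = 1556000000000 A.m^2
r^3 = 6183^3 = 236372930487
B = (4pi*10^-7) * 1556000000000 / (4*pi * 236372930487) * 1e9
= 1955327.267594 / 2970349847701.8 * 1e9
= 658.2818 nT

658.2818


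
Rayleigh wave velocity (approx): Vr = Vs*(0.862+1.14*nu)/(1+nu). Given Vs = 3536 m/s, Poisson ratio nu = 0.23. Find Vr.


Numerator factor = 0.862 + 1.14*0.23 = 1.1242
Denominator = 1 + 0.23 = 1.23
Vr = 3536 * 1.1242 / 1.23 = 3231.85 m/s

3231.85


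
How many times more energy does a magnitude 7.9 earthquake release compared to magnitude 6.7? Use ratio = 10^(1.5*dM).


M2 - M1 = 7.9 - 6.7 = 1.2
1.5 * 1.2 = 1.8
ratio = 10^1.8 = 63.1

63.1


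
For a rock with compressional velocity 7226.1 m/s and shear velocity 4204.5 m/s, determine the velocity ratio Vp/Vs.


Vp/Vs = 7226.1 / 4204.5
= 1.7187

1.7187


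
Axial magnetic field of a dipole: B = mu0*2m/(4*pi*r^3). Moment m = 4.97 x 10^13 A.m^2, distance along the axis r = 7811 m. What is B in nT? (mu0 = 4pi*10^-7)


m = 4.97 x 10^13 = 49700000000000 A.m^2
2m = 99400000000000 A.m^2
r^3 = 7811^3 = 476562552731
B = (4pi*10^-7) * 99400000000000 / (4*pi * 476562552731) * 1e9
= 124909723.90673 / 5988661658542.83 * 1e9
= 20857.7026 nT

20857.7026


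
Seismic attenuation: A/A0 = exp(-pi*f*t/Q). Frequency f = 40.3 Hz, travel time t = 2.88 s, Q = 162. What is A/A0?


pi*f*t/Q = pi*40.3*2.88/162 = 2.250777
A/A0 = exp(-2.250777) = 0.105317

0.105317


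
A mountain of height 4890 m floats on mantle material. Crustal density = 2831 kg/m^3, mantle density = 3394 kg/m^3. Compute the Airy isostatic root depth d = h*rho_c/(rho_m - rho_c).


rho_m - rho_c = 3394 - 2831 = 563
d = 4890 * 2831 / 563
= 13843590 / 563
= 24588.97 m

24588.97


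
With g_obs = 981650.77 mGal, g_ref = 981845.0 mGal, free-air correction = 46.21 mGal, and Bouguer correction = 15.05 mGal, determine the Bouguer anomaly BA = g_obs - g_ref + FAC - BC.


BA = g_obs - g_ref + FAC - BC
= 981650.77 - 981845.0 + 46.21 - 15.05
= -163.07 mGal

-163.07


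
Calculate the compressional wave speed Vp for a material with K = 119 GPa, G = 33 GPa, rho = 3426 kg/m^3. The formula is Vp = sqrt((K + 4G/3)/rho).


First compute the effective modulus:
K + 4G/3 = 119e9 + 4*33e9/3 = 163000000000.0 Pa
Then divide by density:
163000000000.0 / 3426 = 47577349.6789 Pa/(kg/m^3)
Take the square root:
Vp = sqrt(47577349.6789) = 6897.63 m/s

6897.63


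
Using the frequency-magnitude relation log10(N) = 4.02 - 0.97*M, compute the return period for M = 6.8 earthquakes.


log10(N) = 4.02 - 0.97*6.8 = -2.576
N = 10^-2.576 = 0.002655
T = 1/N = 1/0.002655 = 376.7038 years

376.7038


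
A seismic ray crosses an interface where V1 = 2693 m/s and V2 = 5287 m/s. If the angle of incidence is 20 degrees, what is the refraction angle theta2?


sin(theta1) = sin(20 deg) = 0.34202
sin(theta2) = V2/V1 * sin(theta1) = 5287/2693 * 0.34202 = 0.671467
theta2 = arcsin(0.671467) = 42.1804 degrees

42.1804


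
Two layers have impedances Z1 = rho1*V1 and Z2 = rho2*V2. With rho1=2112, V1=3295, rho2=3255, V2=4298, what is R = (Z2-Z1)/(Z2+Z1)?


Z1 = 2112 * 3295 = 6959040
Z2 = 3255 * 4298 = 13989990
R = (13989990 - 6959040) / (13989990 + 6959040) = 7030950 / 20949030 = 0.3356

0.3356


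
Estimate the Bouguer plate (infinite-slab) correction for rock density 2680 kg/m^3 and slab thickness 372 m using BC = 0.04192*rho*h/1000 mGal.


BC = 0.04192 * rho * h / 1000
= 0.04192 * 2680 * 372 / 1000
= 41.7926 mGal

41.7926


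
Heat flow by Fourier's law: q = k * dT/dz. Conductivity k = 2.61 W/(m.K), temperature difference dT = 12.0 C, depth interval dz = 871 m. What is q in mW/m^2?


q = k * dT / dz * 1000
= 2.61 * 12.0 / 871 * 1000
= 0.035959 * 1000
= 35.9587 mW/m^2

35.9587


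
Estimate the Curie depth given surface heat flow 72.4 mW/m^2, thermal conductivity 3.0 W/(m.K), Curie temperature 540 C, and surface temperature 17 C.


T_Curie - T_surf = 540 - 17 = 523 C
Convert q to W/m^2: 72.4 mW/m^2 = 0.0724 W/m^2
d = 523 * 3.0 / 0.0724 = 21671.27 m

21671.27


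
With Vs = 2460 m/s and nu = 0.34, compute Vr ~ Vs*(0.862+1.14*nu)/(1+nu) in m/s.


Numerator factor = 0.862 + 1.14*0.34 = 1.2496
Denominator = 1 + 0.34 = 1.34
Vr = 2460 * 1.2496 / 1.34 = 2294.04 m/s

2294.04


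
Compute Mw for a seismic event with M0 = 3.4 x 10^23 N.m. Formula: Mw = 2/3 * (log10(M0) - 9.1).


log10(M0) = log10(3.4 x 10^23) = 23.5315
Mw = 2/3 * (23.5315 - 9.1)
= 2/3 * 14.4315
= 9.62

9.62


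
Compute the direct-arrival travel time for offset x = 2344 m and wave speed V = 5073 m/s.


t = x / V
= 2344 / 5073
= 0.4621 s

0.4621


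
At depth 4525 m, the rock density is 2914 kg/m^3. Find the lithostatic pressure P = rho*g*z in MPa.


P = rho * g * z / 1e6
= 2914 * 9.81 * 4525 / 1e6
= 129353188.5 / 1e6
= 129.3532 MPa

129.3532
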